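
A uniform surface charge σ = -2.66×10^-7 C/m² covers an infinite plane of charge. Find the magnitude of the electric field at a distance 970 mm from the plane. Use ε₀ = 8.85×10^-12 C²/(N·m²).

E ≈ 1.50e4 N/C

The symmetry is planar: E is normal to the sheet and the same magnitude on both sides. Take a pillbox straddling the sheet with end-cap area A.
Only the two end caps contribute flux: Φ = 2EA. With Q_enc = σA, Gauss's law gives E = |σ|/(2ε₀).
E = |σ|/(2ε₀) = (2.66e-7)/(2·8.85×10^-12) = 1.50×10^4 N/C.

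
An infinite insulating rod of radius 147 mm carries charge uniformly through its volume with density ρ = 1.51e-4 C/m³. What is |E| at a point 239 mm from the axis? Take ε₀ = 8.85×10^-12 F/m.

|E| = 7.71×10^5 N/C

Choose a coaxial cylinder of radius r = 239 mm (arbitrary length L) as the Gaussian surface (r > 147 mm, full cross-section enclosed).
λ_enc = ρ·πR² = (1.51×10^-4)π(0.147)² = 1.025×10^-5 C/m.
Applying ∮E·dA = Q_enc/ε₀ with the end caps contributing no flux:
E = |λ_enc|/(2πε₀r) = (1.025×10^-5)/(2π·8.85×10^-12·0.239) = 7.71×10^5 N/C.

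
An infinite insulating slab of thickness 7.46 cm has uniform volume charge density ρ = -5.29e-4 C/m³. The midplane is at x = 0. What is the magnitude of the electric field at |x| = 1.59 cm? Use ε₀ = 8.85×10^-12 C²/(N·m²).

|E| ≈ 9.50×10^5 V/m

By symmetry E is perpendicular to the slab. A Gaussian pillbox from −1.59 cm to +1.59 cm (face area A) lies entirely within the slab.
Q_enc = ρ·(2x)·A and flux = 2EA, so 2EA = 2ρxA/ε₀ ⇒ E = |ρ|x/ε₀.
E = (5.29×10^-4)(0.0159)/(8.85×10^-12) = 9.50×10^5 N/C.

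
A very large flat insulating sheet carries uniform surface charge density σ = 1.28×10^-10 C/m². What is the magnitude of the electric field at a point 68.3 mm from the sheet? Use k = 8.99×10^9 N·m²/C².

|E| = 7.23 V/m

The symmetry is planar: E is normal to the sheet and the same magnitude on both sides. Take a pillbox straddling the sheet with end-cap area A.
Flux Φ = 2EA and Q_enc = σA, so 2EA = σA/ε₀ ⇒ E = |σ|/(2ε₀), independent of distance.
E = 2πk|σ| = 2π(8.99×10^9)(1.28×10^-10) = 7.23 N/C.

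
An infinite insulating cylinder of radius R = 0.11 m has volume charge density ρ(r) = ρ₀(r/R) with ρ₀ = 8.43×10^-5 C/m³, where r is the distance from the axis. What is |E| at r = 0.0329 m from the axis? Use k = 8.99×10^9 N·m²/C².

Coaxial Gaussian cylinder, radius r = 0.0329 m, length L (r < R).
Integrating ρ over the cross-section to radius r: λ_enc = (2πρ₀/R) ∫₀^r r'^2 dr' = 2πρ₀ r^3/(3·R) = 5.716×10^-8 C/m.
By Gauss's law (flux through the curved wall only), E·2πrL = λ_enc L/ε₀.
E = 2k|λ_enc|/r = 2(8.99×10^9)(5.716e-8)/(0.0329) = 3.12×10^4 N/C.

|E| ≈ 3.12e4 N/C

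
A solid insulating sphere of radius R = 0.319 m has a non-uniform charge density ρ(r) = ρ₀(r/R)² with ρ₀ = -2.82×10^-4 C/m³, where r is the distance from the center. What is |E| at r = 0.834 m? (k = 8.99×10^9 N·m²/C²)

E ≈ 2.97×10^5 V/m

Symmetry ⇒ E = E(r) r̂. Gaussian sphere of radius r = 0.834 m (r > R, all charge enclosed).
Q_enc = 4π ∫₀^R ρ₀(r'/R)^2 r'² dr' = 4πρ₀R³/5 = -2.301×10^-5 C.
By Gauss's law, ∮E·dA = E·4πr² = Q_enc/ε₀.
E = k|Q_enc|/r² = (8.99×10^9)(2.301×10^-5)/(0.834)² = 2.97×10^5 N/C.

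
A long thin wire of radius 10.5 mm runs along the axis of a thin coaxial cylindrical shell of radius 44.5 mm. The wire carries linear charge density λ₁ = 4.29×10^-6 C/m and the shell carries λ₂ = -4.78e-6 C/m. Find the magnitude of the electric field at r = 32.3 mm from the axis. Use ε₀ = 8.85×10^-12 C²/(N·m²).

|E| ≈ 2.39×10^6 V/m

Coaxial Gaussian cylinder, radius r = 32.3 mm, length L (between the conductors, 10.5 mm < r < 44.5 mm).
Only the inner wire is enclosed; the outer shell contributes nothing inside itself. λ_enc = λ₁ = 4.29×10^-6 C/m.
Gauss's law: E·2πrL = λ_enc L/ε₀.
E = |λ_enc|/(2πε₀r) = (4.29e-6)/(2π·8.85×10^-12·0.0323) = 2.39e6 N/C.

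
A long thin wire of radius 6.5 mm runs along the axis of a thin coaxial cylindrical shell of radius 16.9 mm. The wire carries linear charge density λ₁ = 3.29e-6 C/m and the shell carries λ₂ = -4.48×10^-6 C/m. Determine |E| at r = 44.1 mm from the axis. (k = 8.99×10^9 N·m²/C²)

Take a coaxial cylindrical Gaussian surface of radius r = 44.1 mm and length L (r > 16.9 mm, enclosing both).
λ_enc = λ₁ + λ₂ = (3.29e-6) + (-4.48×10^-6) = -1.19e-6 C/m.
Applying ∮E·dA = Q_enc/ε₀ with the end caps contributing no flux:
E = 2k|λ_enc|/r = 2(8.99×10^9)(1.19×10^-6)/(0.0441) = 4.85×10^5 N/C.

|E| = 4.85×10^5 N/C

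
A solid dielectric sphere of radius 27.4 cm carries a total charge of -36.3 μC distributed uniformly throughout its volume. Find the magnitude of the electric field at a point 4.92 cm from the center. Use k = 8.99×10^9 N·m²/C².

7.81×10^5 N/C

Symmetry ⇒ E = E(r) r̂. Gaussian sphere of radius r = 4.92 cm (r < R).
Only the charge within r is enclosed: Q_enc = Q·(r/R)³ = (-36.3 μC)·(4.92 cm/27.4 cm)³ = -2.102×10^-7 C.
Gauss's law: E·4πr² = Q_enc/ε₀.
E = k|Q_enc|/r² = (8.99×10^9)(2.102e-7)/(0.0492)² = 7.81×10^5 N/C.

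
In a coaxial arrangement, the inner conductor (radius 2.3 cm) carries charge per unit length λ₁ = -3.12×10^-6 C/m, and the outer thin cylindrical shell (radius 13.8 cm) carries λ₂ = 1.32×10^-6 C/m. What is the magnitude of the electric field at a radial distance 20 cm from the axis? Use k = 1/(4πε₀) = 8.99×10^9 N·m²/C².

By cylindrical symmetry E is radial; use a coaxial Gaussian cylinder of radius 20 cm and length L (r > 13.8 cm, enclosing both).
λ_enc = λ₁ + λ₂ = (-3.12×10^-6) + (1.32e-6) = -1.80×10^-6 C/m.
Applying ∮E·dA = Q_enc/ε₀ with the end caps contributing no flux:
E = 2k|λ_enc|/r = 2(8.99×10^9)(1.80×10^-6)/(0.2) = 1.62e5 N/C.

E = 1.62e5 N/C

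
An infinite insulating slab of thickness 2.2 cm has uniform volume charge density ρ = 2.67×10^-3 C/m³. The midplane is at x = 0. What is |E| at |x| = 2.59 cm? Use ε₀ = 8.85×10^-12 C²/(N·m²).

E = 3.32×10^6 N/C

The point |x| = 2.59 cm lies outside the slab (half-thickness 0.011 m). A symmetric pillbox spanning the full slab encloses Q_enc = ρ·d·A.
Flux = 2EA ⇒ E = |ρ|d/(2ε₀), independent of distance outside.
E = (2.67e-3)(0.022)/(2·8.85×10^-12) = 3.32e6 N/C.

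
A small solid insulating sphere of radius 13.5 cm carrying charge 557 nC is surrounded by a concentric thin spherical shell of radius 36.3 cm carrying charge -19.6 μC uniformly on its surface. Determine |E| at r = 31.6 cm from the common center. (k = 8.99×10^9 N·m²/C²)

E ≈ 5.01e4 N/C

Use a concentric Gaussian sphere at r = 31.6 cm (between the bodies, 13.5 cm < r < 36.3 cm).
Only the inner charge is enclosed; the outer shell contributes nothing inside itself. Q_enc = 557 nC = 5.57×10^-7 C.
By Gauss's law, ∮E·dA = E·4πr² = Q_enc/ε₀.
E = k|Q_enc|/r² = (8.99×10^9)(5.57×10^-7)/(0.316)² = 5.01×10^4 N/C.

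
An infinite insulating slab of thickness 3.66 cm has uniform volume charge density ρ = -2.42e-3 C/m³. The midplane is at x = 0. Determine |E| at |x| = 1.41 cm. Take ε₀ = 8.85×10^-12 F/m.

|E| ≈ 3.86×10^6 V/m

By symmetry E is perpendicular to the slab. A Gaussian pillbox from −1.41 cm to +1.41 cm (face area A) lies entirely within the slab.
Q_enc = ρ·(2x)·A and flux = 2EA, so 2EA = 2ρxA/ε₀ ⇒ E = |ρ|x/ε₀.
E = (2.42×10^-3)(0.0141)/(8.85×10^-12) = 3.86×10^6 N/C.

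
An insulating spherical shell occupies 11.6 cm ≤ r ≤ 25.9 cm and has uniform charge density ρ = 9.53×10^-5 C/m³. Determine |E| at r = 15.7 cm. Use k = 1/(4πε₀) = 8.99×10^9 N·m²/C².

|E| = 3.36e5 N/C

By spherical symmetry E is radial; choose a Gaussian sphere of radius r = 15.7 cm (within the shell material, 11.6 cm < r < 25.9 cm).
Enclosed charge is the volume from a to r: Q_enc = (4π/3)ρ(r³ − a³) = 9.217×10^-7 C.
By Gauss's law, ∮E·dA = E·4πr² = Q_enc/ε₀.
E = k|Q_enc|/r² = (8.99×10^9)(9.217×10^-7)/(0.157)² = 3.36×10^5 N/C.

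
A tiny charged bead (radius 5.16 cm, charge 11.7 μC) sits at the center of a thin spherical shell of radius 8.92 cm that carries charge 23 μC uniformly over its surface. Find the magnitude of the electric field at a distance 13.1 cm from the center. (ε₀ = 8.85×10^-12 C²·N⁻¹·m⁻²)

|E| = 1.82×10^7 N/C

Use a concentric Gaussian sphere at r = 13.1 cm (r > 8.92 cm, enclosing both).
Q_enc = (11.7 μC) + (23 μC) = 3.47e-5 C.
Since E is radial and uniform over the Gaussian sphere, Φ = E·4πr² = Q_enc/ε₀.
E = |Q_enc|/(4πε₀r²) = (3.47×10^-5)/(4π·8.85×10^-12·(0.131)²) = 1.82e7 N/C.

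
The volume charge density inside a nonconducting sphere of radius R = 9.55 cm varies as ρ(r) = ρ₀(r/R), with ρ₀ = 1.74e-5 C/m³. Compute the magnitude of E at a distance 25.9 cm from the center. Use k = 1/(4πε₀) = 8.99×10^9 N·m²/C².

|E| = 6.38×10^3 V/m

Take a concentric spherical Gaussian surface of radius r = 25.9 cm (r > R, all charge enclosed).
Q_enc = 4π ∫₀^R ρ₀(r'/R)^1 r'² dr' = 4πρ₀R³/4 = 4.761e-8 C.
By Gauss's law, ∮E·dA = E·4πr² = Q_enc/ε₀.
E = k|Q_enc|/r² = (8.99×10^9)(4.761×10^-8)/(0.259)² = 6.38×10^3 N/C.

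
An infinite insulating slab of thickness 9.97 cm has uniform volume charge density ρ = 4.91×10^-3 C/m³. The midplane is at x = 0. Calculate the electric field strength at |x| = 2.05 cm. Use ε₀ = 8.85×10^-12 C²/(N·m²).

|E| = 1.14×10^7 N/C

By symmetry E is perpendicular to the slab. A Gaussian pillbox from −2.05 cm to +2.05 cm (face area A) lies entirely within the slab.
Q_enc = ρ·(2x)·A and flux = 2EA, so 2EA = 2ρxA/ε₀ ⇒ E = |ρ|x/ε₀.
E = (4.91×10^-3)(0.0205)/(8.85×10^-12) = 1.14×10^7 N/C.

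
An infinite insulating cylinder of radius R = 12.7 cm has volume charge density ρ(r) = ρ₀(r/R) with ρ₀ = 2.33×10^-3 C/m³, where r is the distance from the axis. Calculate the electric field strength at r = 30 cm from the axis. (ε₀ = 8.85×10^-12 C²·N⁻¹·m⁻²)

Choose a coaxial cylinder of radius r = 30 cm (arbitrary length L) as the Gaussian surface (r > R, full charge per length enclosed).
λ_enc = 2π ∫₀^R ρ₀(r'/R)^1 r' dr' = 2πρ₀R²/3 = 7.871e-5 C/m.
Since E is radial and uniform over the curved surface, Φ = E·2πrL = Q_enc/ε₀ = λ_enc L/ε₀.
E = |λ_enc|/(2πε₀r) = (7.871×10^-5)/(2π·8.85×10^-12·0.3) = 4.72e6 N/C.

|E| = 4.72×10^6 N/C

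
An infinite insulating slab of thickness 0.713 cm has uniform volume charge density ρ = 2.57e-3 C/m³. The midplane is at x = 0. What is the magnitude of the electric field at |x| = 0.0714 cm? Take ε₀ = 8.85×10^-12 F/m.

By symmetry E is perpendicular to the slab. A Gaussian pillbox from −0.0714 cm to +0.0714 cm (face area A) lies entirely within the slab.
Q_enc = ρ·(2x)·A and flux = 2EA, so 2EA = 2ρxA/ε₀ ⇒ E = |ρ|x/ε₀.
E = (2.57×10^-3)(0.000714)/(8.85×10^-12) = 2.07×10^5 N/C.

E = 2.07×10^5 V/m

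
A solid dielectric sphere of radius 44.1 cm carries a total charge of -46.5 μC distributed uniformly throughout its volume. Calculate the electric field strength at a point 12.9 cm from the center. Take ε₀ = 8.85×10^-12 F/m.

E = 6.29×10^5 V/m

Symmetry ⇒ E = E(r) r̂. Gaussian sphere of radius r = 12.9 cm (r < R).
Only the charge within r is enclosed: Q_enc = Q·(r/R)³ = (-46.5 μC)·(12.9 cm/44.1 cm)³ = -1.164e-6 C.
By Gauss's law, ∮E·dA = E·4πr² = Q_enc/ε₀.
E = |Q_enc|/(4πε₀r²) = (1.164×10^-6)/(4π·8.85×10^-12·(0.129)²) = 6.29×10^5 N/C.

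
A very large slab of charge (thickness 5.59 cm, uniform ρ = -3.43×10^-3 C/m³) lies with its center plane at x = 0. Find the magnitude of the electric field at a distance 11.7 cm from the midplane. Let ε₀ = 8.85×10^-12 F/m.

The point |x| = 11.7 cm lies outside the slab (half-thickness 0.02795 m). A symmetric pillbox spanning the full slab encloses Q_enc = ρ·d·A.
Flux = 2EA ⇒ E = |ρ|d/(2ε₀), independent of distance outside.
E = (3.43×10^-3)(0.0559)/(2·8.85×10^-12) = 1.08×10^7 N/C.

1.08×10^7 N/C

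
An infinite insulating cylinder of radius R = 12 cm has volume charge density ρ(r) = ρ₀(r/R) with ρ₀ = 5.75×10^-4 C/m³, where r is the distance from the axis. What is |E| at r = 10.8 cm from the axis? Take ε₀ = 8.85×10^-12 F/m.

|E| = 2.11×10^6 N/C

Choose a coaxial cylinder of radius r = 10.8 cm (arbitrary length L) as the Gaussian surface (r < R).
λ_enc = ∫₀^r ρ(r')·2πr' dr' = (2πρ₀/R)·r^3/3 = 1.264e-5 C/m.
Gauss's law: E·2πrL = λ_enc L/ε₀.
E = |λ_enc|/(2πε₀r) = (1.264×10^-5)/(2π·8.85×10^-12·0.108) = 2.11×10^6 N/C.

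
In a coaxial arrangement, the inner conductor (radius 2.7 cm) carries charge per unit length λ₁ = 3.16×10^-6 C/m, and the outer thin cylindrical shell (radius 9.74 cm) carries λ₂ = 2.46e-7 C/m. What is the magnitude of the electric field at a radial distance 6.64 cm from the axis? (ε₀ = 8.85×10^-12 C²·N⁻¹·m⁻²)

8.56×10^5 V/m

By cylindrical symmetry E is radial; use a coaxial Gaussian cylinder of radius 6.64 cm and length L (between the conductors, 2.7 cm < r < 9.74 cm).
The shell at 9.74 cm lies outside the Gaussian surface, so λ_enc = λ₁ = 3.16e-6 C/m.
Gauss's law: E·2πrL = λ_enc L/ε₀.
E = |λ_enc|/(2πε₀r) = (3.16e-6)/(2π·8.85×10^-12·0.0664) = 8.56×10^5 N/C.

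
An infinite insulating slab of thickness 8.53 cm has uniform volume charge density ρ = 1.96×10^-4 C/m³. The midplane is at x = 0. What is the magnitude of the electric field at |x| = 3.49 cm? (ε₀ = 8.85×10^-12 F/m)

E = 7.73e5 V/m

By symmetry E is perpendicular to the slab. A Gaussian pillbox from −3.49 cm to +3.49 cm (face area A) lies entirely within the slab.
Q_enc = ρ·(2x)·A and flux = 2EA, so 2EA = 2ρxA/ε₀ ⇒ E = |ρ|x/ε₀.
E = (1.96×10^-4)(0.0349)/(8.85×10^-12) = 7.73×10^5 N/C.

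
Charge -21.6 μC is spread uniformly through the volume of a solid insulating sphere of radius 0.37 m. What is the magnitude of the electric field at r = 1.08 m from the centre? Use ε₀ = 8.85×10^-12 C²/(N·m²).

By spherical symmetry E is radial; choose a Gaussian sphere of radius r = 1.08 m (r > R, so the entire charge is enclosed).
Q_enc = -21.6 μC = -2.16×10^-5 C.
Applying ∮E·dA = Q_enc/ε₀ with Φ = E(4πr²):
E = |Q_enc|/(4πε₀r²) = (2.16×10^-5)/(4π·8.85×10^-12·(1.08)²) = 1.67×10^5 N/C.

1.67e5 V/m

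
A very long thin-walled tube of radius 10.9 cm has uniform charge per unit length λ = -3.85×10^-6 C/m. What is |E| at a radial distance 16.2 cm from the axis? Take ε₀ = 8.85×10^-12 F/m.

|E| = 4.27e5 N/C

Choose a coaxial cylinder of radius r = 16.2 cm (arbitrary length L) as the Gaussian surface (r > 10.9 cm).
The full line charge is enclosed: λ_enc = -3.85×10^-6 C/m.
By Gauss's law (flux through the curved wall only), E·2πrL = λ_enc L/ε₀.
E = |λ_enc|/(2πε₀r) = (3.85e-6)/(2π·8.85×10^-12·0.162) = 4.27e5 N/C.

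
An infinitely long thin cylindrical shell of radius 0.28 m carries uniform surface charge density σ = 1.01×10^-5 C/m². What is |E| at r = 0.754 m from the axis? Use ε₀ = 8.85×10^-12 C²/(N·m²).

By cylindrical symmetry E is radial; use a coaxial Gaussian cylinder of radius 0.754 m and length L (r > 0.28 m).
The whole shell is enclosed: λ_enc = σ·2πR = (1.01×10^-5)·2π·(0.28) = 1.777×10^-5 C/m.
By Gauss's law (flux through the curved wall only), E·2πrL = λ_enc L/ε₀.
E = |λ_enc|/(2πε₀r) = (1.777×10^-5)/(2π·8.85×10^-12·0.754) = 4.24e5 N/C.

4.24×10^5 N/C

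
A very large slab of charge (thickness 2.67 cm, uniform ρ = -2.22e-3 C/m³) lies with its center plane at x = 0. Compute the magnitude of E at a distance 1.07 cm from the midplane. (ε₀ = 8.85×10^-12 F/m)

|E| ≈ 2.68×10^6 N/C

By symmetry E is perpendicular to the slab. A Gaussian pillbox from −1.07 cm to +1.07 cm (face area A) lies entirely within the slab.
Q_enc = ρ·(2x)·A and flux = 2EA, so 2EA = 2ρxA/ε₀ ⇒ E = |ρ|x/ε₀.
E = (2.22×10^-3)(0.0107)/(8.85×10^-12) = 2.68×10^6 N/C.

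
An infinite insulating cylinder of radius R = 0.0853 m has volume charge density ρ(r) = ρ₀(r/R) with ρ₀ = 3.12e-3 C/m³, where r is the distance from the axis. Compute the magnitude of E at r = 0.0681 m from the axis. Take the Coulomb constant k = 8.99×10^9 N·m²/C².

By cylindrical symmetry E is radial; use a coaxial Gaussian cylinder of radius 0.0681 m and length L (r < R).
Integrating ρ over the cross-section to radius r: λ_enc = (2πρ₀/R) ∫₀^r r'^2 dr' = 2πρ₀ r^3/(3·R) = 2.419×10^-5 C/m.
Applying ∮E·dA = Q_enc/ε₀ with the end caps contributing no flux:
E = 2k|λ_enc|/r = 2(8.99×10^9)(2.419×10^-5)/(0.0681) = 6.39e6 N/C.

6.39×10^6 V/m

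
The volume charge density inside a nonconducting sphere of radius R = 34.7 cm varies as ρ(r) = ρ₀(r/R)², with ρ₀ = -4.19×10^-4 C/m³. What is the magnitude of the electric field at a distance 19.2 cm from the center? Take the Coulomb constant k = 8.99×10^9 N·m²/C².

|E| = 5.56×10^5 N/C

Symmetry ⇒ E = E(r) r̂. Gaussian sphere of radius r = 19.2 cm (r < R).
Q_enc = ∫₀^r ρ(r')·4πr'² dr' = (4πρ₀/R²) ∫₀^r r'^4 dr' = 4πρ₀ r^5/(5·R²) = -2.282×10^-6 C.
Gauss's law: E·4πr² = Q_enc/ε₀.
E = k|Q_enc|/r² = (8.99×10^9)(2.282e-6)/(0.192)² = 5.56×10^5 N/C.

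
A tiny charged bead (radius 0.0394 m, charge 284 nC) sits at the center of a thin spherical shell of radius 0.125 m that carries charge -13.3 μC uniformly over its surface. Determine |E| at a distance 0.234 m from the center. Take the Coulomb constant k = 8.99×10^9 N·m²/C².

|E| = 2.14e6 N/C

Symmetry ⇒ E = E(r) r̂. Gaussian sphere of radius r = 0.234 m (r > 0.125 m, enclosing both).
Q_enc = (284 nC) + (-13.3 μC) = -1.302e-5 C.
By Gauss's law, ∮E·dA = E·4πr² = Q_enc/ε₀.
E = k|Q_enc|/r² = (8.99×10^9)(1.302×10^-5)/(0.234)² = 2.14×10^6 N/C.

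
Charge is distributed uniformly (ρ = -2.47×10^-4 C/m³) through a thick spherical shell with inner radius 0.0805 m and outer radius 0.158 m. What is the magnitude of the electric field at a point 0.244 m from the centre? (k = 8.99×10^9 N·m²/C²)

By spherical symmetry E is radial; choose a Gaussian sphere of radius r = 0.244 m (r > 0.158 m, enclosing the whole shell).
Q_enc = ρ·(4π/3)(b³ − a³) = (-2.47e-4)·(4π/3)·((0.158)³ − (0.0805)³) = -3.541e-6 C.
By Gauss's law, ∮E·dA = E·4πr² = Q_enc/ε₀.
E = k|Q_enc|/r² = (8.99×10^9)(3.541×10^-6)/(0.244)² = 5.35e5 N/C.

|E| ≈ 5.35×10^5 V/m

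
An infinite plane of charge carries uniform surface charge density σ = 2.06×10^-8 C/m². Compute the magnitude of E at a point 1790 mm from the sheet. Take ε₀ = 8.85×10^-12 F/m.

|E| ≈ 1.16e3 N/C

The symmetry is planar: E is normal to the sheet and the same magnitude on both sides. Take a pillbox straddling the sheet with end-cap area A.
Only the two end caps contribute flux: Φ = 2EA. With Q_enc = σA, Gauss's law gives E = |σ|/(2ε₀).
E = |σ|/(2ε₀) = (2.06e-8)/(2·8.85×10^-12) = 1.16×10^3 N/C.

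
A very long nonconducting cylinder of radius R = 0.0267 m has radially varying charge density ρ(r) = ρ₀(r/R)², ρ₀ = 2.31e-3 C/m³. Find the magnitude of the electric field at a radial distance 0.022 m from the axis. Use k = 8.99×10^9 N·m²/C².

Coaxial Gaussian cylinder, radius r = 0.022 m, length L (r < R).
Integrating ρ over the cross-section to radius r: λ_enc = (2πρ₀/R²) ∫₀^r r'^3 dr' = 2πρ₀ r^4/(4·R²) = 1.192×10^-6 C/m.
By Gauss's law (flux through the curved wall only), E·2πrL = λ_enc L/ε₀.
E = 2k|λ_enc|/r = 2(8.99×10^9)(1.192×10^-6)/(0.022) = 9.74e5 N/C.

E = 9.74×10^5 N/C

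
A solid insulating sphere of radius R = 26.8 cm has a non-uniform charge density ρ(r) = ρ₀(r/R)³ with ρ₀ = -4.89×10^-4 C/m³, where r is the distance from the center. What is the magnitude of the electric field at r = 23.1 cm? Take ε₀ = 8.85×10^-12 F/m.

By spherical symmetry E is radial; choose a Gaussian sphere of radius r = 23.1 cm (r < R).
Integrate the density: Q_enc = 4π ∫₀^r ρ₀(r'/R)^3 r'² dr' = 4πρ₀ r^6/(6·R³) = -8.084e-6 C.
Gauss's law: E·4πr² = Q_enc/ε₀.
E = |Q_enc|/(4πε₀r²) = (8.084×10^-6)/(4π·8.85×10^-12·(0.231)²) = 1.36×10^6 N/C.

E ≈ 1.36e6 V/m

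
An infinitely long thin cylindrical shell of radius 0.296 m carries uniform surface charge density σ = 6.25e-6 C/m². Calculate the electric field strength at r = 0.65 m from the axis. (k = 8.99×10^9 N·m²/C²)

|E| ≈ 3.22e5 N/C

Coaxial Gaussian cylinder, radius r = 0.65 m, length L (r > 0.296 m).
The whole shell is enclosed: λ_enc = σ·2πR = (6.25×10^-6)·2π·(0.296) = 1.162e-5 C/m.
Applying ∮E·dA = Q_enc/ε₀ with the end caps contributing no flux:
E = 2k|λ_enc|/r = 2(8.99×10^9)(1.162e-5)/(0.65) = 3.22×10^5 N/C.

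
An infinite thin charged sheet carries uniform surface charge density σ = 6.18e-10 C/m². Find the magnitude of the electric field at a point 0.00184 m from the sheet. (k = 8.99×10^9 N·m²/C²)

The symmetry is planar: E is normal to the sheet and the same magnitude on both sides. Take a pillbox straddling the sheet with end-cap area A.
Only the two end caps contribute flux: Φ = 2EA. With Q_enc = σA, Gauss's law gives E = |σ|/(2ε₀).
E = 2πk|σ| = 2π(8.99×10^9)(6.18×10^-10) = 34.9 N/C.

E = 34.9 V/m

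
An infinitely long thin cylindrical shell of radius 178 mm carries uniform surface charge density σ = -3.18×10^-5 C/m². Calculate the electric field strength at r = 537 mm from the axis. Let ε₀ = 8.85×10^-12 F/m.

Take a coaxial cylindrical Gaussian surface of radius r = 537 mm and length L (r > 178 mm).
The whole shell is enclosed: λ_enc = σ·2πR = (-3.18×10^-5)·2π·(0.178) = -3.557×10^-5 C/m.
Applying ∮E·dA = Q_enc/ε₀ with the end caps contributing no flux:
E = |λ_enc|/(2πε₀r) = (3.557×10^-5)/(2π·8.85×10^-12·0.537) = 1.19×10^6 N/C.

E ≈ 1.19e6 N/C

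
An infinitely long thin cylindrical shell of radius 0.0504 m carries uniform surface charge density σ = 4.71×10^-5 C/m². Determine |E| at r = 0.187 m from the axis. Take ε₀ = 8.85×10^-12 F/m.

|E| ≈ 1.43×10^6 N/C

Choose a coaxial cylinder of radius r = 0.187 m (arbitrary length L) as the Gaussian surface (r > 0.0504 m).
The whole shell is enclosed: λ_enc = σ·2πR = (4.71×10^-5)·2π·(0.0504) = 1.492×10^-5 C/m.
Since E is radial and uniform over the curved surface, Φ = E·2πrL = Q_enc/ε₀ = λ_enc L/ε₀.
E = |λ_enc|/(2πε₀r) = (1.492×10^-5)/(2π·8.85×10^-12·0.187) = 1.43×10^6 N/C.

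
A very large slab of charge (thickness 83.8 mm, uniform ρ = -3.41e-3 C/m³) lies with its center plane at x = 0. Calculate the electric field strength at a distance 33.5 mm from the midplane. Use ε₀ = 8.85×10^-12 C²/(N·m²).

|E| = 1.29e7 V/m

By symmetry E is perpendicular to the slab. A Gaussian pillbox from −33.5 mm to +33.5 mm (face area A) lies entirely within the slab.
Q_enc = ρ·(2x)·A and flux = 2EA, so 2EA = 2ρxA/ε₀ ⇒ E = |ρ|x/ε₀.
E = (3.41×10^-3)(0.0335)/(8.85×10^-12) = 1.29×10^7 N/C.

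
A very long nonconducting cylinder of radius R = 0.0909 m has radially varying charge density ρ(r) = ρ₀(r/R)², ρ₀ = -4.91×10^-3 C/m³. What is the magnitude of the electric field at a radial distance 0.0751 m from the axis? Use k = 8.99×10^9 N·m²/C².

E ≈ 7.11×10^6 N/C

Choose a coaxial cylinder of radius r = 0.0751 m (arbitrary length L) as the Gaussian surface (r < R).
Integrating ρ over the cross-section to radius r: λ_enc = (2πρ₀/R²) ∫₀^r r'^3 dr' = 2πρ₀ r^4/(4·R²) = -2.969×10^-5 C/m.
Since E is radial and uniform over the curved surface, Φ = E·2πrL = Q_enc/ε₀ = λ_enc L/ε₀.
E = 2k|λ_enc|/r = 2(8.99×10^9)(2.969e-5)/(0.0751) = 7.11×10^6 N/C.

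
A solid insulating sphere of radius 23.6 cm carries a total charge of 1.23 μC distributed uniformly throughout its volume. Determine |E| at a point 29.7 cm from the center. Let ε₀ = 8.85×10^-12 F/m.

By spherical symmetry E is radial; choose a Gaussian sphere of radius r = 29.7 cm (r > R, so the entire charge is enclosed).
Q_enc = 1.23 μC = 1.23×10^-6 C.
Applying ∮E·dA = Q_enc/ε₀ with Φ = E(4πr²):
E = |Q_enc|/(4πε₀r²) = (1.23×10^-6)/(4π·8.85×10^-12·(0.297)²) = 1.25×10^5 N/C.

|E| = 1.25×10^5 V/m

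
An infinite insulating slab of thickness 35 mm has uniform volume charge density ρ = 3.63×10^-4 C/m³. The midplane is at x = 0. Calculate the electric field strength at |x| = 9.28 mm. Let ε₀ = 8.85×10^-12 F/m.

By symmetry E is perpendicular to the slab. A Gaussian pillbox from −9.28 mm to +9.28 mm (face area A) lies entirely within the slab.
Q_enc = ρ·(2x)·A and flux = 2EA, so 2EA = 2ρxA/ε₀ ⇒ E = |ρ|x/ε₀.
E = (3.63×10^-4)(0.00928)/(8.85×10^-12) = 3.81×10^5 N/C.

3.81×10^5 N/C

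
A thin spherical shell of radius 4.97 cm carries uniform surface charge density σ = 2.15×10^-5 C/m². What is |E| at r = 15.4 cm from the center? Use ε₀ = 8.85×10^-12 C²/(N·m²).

By spherical symmetry E is radial; choose a Gaussian sphere of radius r = 15.4 cm (r > 4.97 cm).
The entire shell is enclosed: Q_enc = σ·4πR² = (2.15×10^-5)·4π·(0.0497)² = 6.674×10^-7 C.
Gauss's law: E·4πr² = Q_enc/ε₀.
E = |Q_enc|/(4πε₀r²) = (6.674e-7)/(4π·8.85×10^-12·(0.154)²) = 2.53e5 N/C.

|E| ≈ 2.53×10^5 N/C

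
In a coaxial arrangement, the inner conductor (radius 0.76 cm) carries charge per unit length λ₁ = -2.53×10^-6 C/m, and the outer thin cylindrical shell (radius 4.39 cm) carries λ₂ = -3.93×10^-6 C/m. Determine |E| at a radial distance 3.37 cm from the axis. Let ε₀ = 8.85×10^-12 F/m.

Take a coaxial cylindrical Gaussian surface of radius r = 3.37 cm and length L (between the conductors, 0.76 cm < r < 4.39 cm).
The shell at 4.39 cm lies outside the Gaussian surface, so λ_enc = λ₁ = -2.53×10^-6 C/m.
Gauss's law: E·2πrL = λ_enc L/ε₀.
E = |λ_enc|/(2πε₀r) = (2.53×10^-6)/(2π·8.85×10^-12·0.0337) = 1.35e6 N/C.

|E| ≈ 1.35×10^6 V/m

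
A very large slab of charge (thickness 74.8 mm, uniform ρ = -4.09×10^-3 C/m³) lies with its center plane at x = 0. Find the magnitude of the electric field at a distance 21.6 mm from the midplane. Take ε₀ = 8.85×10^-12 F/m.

By symmetry E is perpendicular to the slab. A Gaussian pillbox from −21.6 mm to +21.6 mm (face area A) lies entirely within the slab.
Q_enc = ρ·(2x)·A and flux = 2EA, so 2EA = 2ρxA/ε₀ ⇒ E = |ρ|x/ε₀.
E = (4.09×10^-3)(0.0216)/(8.85×10^-12) = 9.98×10^6 N/C.

E ≈ 9.98×10^6 N/C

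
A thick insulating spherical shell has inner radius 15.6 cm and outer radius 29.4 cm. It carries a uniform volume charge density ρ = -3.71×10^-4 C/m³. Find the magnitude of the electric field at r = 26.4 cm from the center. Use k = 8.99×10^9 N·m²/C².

Take a concentric spherical Gaussian surface of radius r = 26.4 cm (within the shell material, 15.6 cm < r < 29.4 cm).
Enclosed charge is the volume from a to r: Q_enc = (4π/3)ρ(r³ − a³) = -2.269e-5 C.
Gauss's law: E·4πr² = Q_enc/ε₀.
E = k|Q_enc|/r² = (8.99×10^9)(2.269×10^-5)/(0.264)² = 2.93×10^6 N/C.

|E| ≈ 2.93e6 N/C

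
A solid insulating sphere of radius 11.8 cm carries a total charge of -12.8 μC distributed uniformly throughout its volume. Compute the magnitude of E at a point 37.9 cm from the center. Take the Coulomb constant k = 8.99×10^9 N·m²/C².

E = 8.01×10^5 N/C

Take a concentric spherical Gaussian surface of radius r = 37.9 cm (r > R, so the entire charge is enclosed).
Q_enc = -12.8 μC = -1.28×10^-5 C.
By Gauss's law, ∮E·dA = E·4πr² = Q_enc/ε₀.
E = k|Q_enc|/r² = (8.99×10^9)(1.28×10^-5)/(0.379)² = 8.01×10^5 N/C.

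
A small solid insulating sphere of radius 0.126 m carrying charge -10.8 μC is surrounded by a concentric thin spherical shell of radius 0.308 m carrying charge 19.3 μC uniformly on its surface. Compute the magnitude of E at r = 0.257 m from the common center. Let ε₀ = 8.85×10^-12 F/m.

By spherical symmetry E is radial; choose a Gaussian sphere of radius r = 0.257 m (between the bodies, 0.126 m < r < 0.308 m).
The shell at 0.308 m lies outside the Gaussian surface, so Q_enc = -10.8 μC = -1.08e-5 C.
Since E is radial and uniform over the Gaussian sphere, Φ = E·4πr² = Q_enc/ε₀.
E = |Q_enc|/(4πε₀r²) = (1.08e-5)/(4π·8.85×10^-12·(0.257)²) = 1.47×10^6 N/C.

E = 1.47×10^6 N/C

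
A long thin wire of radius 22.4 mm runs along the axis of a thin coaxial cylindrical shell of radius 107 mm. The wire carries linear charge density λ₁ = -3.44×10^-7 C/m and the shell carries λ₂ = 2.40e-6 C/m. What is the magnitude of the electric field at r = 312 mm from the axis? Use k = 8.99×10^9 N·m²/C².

E = 1.18×10^5 V/m

Choose a coaxial cylinder of radius r = 312 mm (arbitrary length L) as the Gaussian surface (r > 107 mm, enclosing both).
λ_enc = λ₁ + λ₂ = (-3.44×10^-7) + (2.40×10^-6) = 2.056×10^-6 C/m.
Since E is radial and uniform over the curved surface, Φ = E·2πrL = Q_enc/ε₀ = λ_enc L/ε₀.
E = 2k|λ_enc|/r = 2(8.99×10^9)(2.056e-6)/(0.312) = 1.18e5 N/C.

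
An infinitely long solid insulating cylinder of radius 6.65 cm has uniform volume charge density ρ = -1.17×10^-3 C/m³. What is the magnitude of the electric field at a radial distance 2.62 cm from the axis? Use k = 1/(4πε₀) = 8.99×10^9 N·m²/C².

Take a coaxial cylindrical Gaussian surface of radius r = 2.62 cm and length L (r < R).
Enclosed charge per unit length: λ_enc = ρ·πr² = (-1.17×10^-3)π(0.0262)² = -2.523e-6 C/m.
Gauss's law: E·2πrL = λ_enc L/ε₀.
E = 2k|λ_enc|/r = 2(8.99×10^9)(2.523e-6)/(0.0262) = 1.73e6 N/C.

E ≈ 1.73×10^6 V/m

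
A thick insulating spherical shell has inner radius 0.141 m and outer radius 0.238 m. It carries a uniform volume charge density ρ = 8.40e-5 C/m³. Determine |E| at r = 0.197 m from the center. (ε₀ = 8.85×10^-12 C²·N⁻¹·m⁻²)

|E| = 3.95e5 N/C

Use a concentric Gaussian sphere at r = 0.197 m (within the shell material, 0.141 m < r < 0.238 m).
Only the shell between 0.141 m and r is enclosed: Q_enc = ρ·(4π/3)(r³ − a³) = (8.40×10^-5)·(4π/3)·((0.197)³ − (0.141)³) = 1.704×10^-6 C.
Gauss's law: E·4πr² = Q_enc/ε₀.
E = |Q_enc|/(4πε₀r²) = (1.704×10^-6)/(4π·8.85×10^-12·(0.197)²) = 3.95×10^5 N/C.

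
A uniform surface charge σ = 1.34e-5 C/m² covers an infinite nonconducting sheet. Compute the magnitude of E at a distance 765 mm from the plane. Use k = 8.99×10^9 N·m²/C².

Choose a cylindrical pillbox piercing the sheet, end faces (area A) parallel to it.
Only the two end caps contribute flux: Φ = 2EA. With Q_enc = σA, Gauss's law gives E = |σ|/(2ε₀).
E = 2πk|σ| = 2π(8.99×10^9)(1.34e-5) = 7.57×10^5 N/C.

|E| ≈ 7.57×10^5 N/C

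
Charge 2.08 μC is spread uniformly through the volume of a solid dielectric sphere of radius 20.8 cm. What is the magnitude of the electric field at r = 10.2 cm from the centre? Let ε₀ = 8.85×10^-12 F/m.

Symmetry ⇒ E = E(r) r̂. Gaussian sphere of radius r = 10.2 cm (r < R).
Only the charge within r is enclosed: Q_enc = Q·(r/R)³ = (2.08 μC)·(10.2 cm/20.8 cm)³ = 2.453×10^-7 C.
Applying ∮E·dA = Q_enc/ε₀ with Φ = E(4πr²):
E = |Q_enc|/(4πε₀r²) = (2.453×10^-7)/(4π·8.85×10^-12·(0.102)²) = 2.12e5 N/C.

|E| = 2.12×10^5 N/C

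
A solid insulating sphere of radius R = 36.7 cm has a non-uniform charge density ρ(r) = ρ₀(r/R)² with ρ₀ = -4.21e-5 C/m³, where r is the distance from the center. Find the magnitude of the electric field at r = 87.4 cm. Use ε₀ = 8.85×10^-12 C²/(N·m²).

Use a concentric Gaussian sphere at r = 87.4 cm (r > R, all charge enclosed).
Q_enc = 4π ∫₀^R ρ₀(r'/R)^2 r'² dr' = 4πρ₀R³/5 = -5.23×10^-6 C.
By Gauss's law, ∮E·dA = E·4πr² = Q_enc/ε₀.
E = |Q_enc|/(4πε₀r²) = (5.23×10^-6)/(4π·8.85×10^-12·(0.874)²) = 6.16×10^4 N/C.

6.16×10^4 N/C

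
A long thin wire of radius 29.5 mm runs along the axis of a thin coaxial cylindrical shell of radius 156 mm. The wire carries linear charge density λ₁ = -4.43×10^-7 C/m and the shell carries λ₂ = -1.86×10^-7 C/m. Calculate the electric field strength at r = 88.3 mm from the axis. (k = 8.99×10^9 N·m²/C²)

|E| ≈ 9.02×10^4 N/C

Choose a coaxial cylinder of radius r = 88.3 mm (arbitrary length L) as the Gaussian surface (between the conductors, 29.5 mm < r < 156 mm).
The shell at 156 mm lies outside the Gaussian surface, so λ_enc = λ₁ = -4.43e-7 C/m.
Applying ∮E·dA = Q_enc/ε₀ with the end caps contributing no flux:
E = 2k|λ_enc|/r = 2(8.99×10^9)(4.43×10^-7)/(0.0883) = 9.02×10^4 N/C.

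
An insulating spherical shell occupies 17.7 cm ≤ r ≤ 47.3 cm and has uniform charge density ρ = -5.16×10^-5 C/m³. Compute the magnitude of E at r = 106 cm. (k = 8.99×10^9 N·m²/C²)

Symmetry ⇒ E = E(r) r̂. Gaussian sphere of radius r = 106 cm (r > 47.3 cm, enclosing the whole shell).
Q_enc = ρ·(4π/3)(b³ − a³) = (-5.16×10^-5)·(4π/3)·((0.473)³ − (0.177)³) = -2.167×10^-5 C.
Applying ∮E·dA = Q_enc/ε₀ with Φ = E(4πr²):
E = k|Q_enc|/r² = (8.99×10^9)(2.167×10^-5)/(1.06)² = 1.73×10^5 N/C.

E = 1.73×10^5 V/m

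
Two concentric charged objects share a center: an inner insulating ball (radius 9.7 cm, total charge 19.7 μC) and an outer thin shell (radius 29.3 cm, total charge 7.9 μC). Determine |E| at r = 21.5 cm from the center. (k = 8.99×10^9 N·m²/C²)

3.83×10^6 V/m

Use a concentric Gaussian sphere at r = 21.5 cm (between the bodies, 9.7 cm < r < 29.3 cm).
The shell at 29.3 cm lies outside the Gaussian surface, so Q_enc = 19.7 μC = 1.97e-5 C.
Gauss's law: E·4πr² = Q_enc/ε₀.
E = k|Q_enc|/r² = (8.99×10^9)(1.97×10^-5)/(0.215)² = 3.83×10^6 N/C.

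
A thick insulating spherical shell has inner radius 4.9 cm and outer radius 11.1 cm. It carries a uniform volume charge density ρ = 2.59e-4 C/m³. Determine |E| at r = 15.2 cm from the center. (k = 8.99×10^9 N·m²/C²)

5.28×10^5 N/C

By spherical symmetry E is radial; choose a Gaussian sphere of radius r = 15.2 cm (r > 11.1 cm, enclosing the whole shell).
Q_enc = ρ·(4π/3)(b³ − a³) = (2.59e-4)·(4π/3)·((0.111)³ − (0.049)³) = 1.356×10^-6 C.
Gauss's law: E·4πr² = Q_enc/ε₀.
E = k|Q_enc|/r² = (8.99×10^9)(1.356e-6)/(0.152)² = 5.28×10^5 N/C.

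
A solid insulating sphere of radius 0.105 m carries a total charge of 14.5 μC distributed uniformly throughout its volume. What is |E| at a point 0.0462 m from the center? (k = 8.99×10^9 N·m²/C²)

E = 5.20e6 N/C

Take a concentric spherical Gaussian surface of radius r = 0.0462 m (r < R).
For a uniform sphere the enclosed fraction is (r/R)³, so Q_enc = (14.5 μC)(0.0462/0.105)³ = 1.235e-6 C.
Gauss's law: E·4πr² = Q_enc/ε₀.
E = k|Q_enc|/r² = (8.99×10^9)(1.235×10^-6)/(0.0462)² = 5.20e6 N/C.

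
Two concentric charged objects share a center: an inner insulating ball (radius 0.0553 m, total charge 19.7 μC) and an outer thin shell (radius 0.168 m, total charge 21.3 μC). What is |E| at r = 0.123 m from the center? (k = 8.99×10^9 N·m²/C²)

By spherical symmetry E is radial; choose a Gaussian sphere of radius r = 0.123 m (between the bodies, 0.0553 m < r < 0.168 m).
The shell at 0.168 m lies outside the Gaussian surface, so Q_enc = 19.7 μC = 1.97×10^-5 C.
Since E is radial and uniform over the Gaussian sphere, Φ = E·4πr² = Q_enc/ε₀.
E = k|Q_enc|/r² = (8.99×10^9)(1.97e-5)/(0.123)² = 1.17×10^7 N/C.

1.17e7 N/C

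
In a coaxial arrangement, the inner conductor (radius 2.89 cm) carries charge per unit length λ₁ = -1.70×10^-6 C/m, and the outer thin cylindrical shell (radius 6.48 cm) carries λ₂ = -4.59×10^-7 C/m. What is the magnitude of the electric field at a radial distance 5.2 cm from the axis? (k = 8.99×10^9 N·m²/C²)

5.88e5 N/C

Choose a coaxial cylinder of radius r = 5.2 cm (arbitrary length L) as the Gaussian surface (between the conductors, 2.89 cm < r < 6.48 cm).
Only the inner wire is enclosed; the outer shell contributes nothing inside itself. λ_enc = λ₁ = -1.70×10^-6 C/m.
By Gauss's law (flux through the curved wall only), E·2πrL = λ_enc L/ε₀.
E = 2k|λ_enc|/r = 2(8.99×10^9)(1.70×10^-6)/(0.052) = 5.88×10^5 N/C.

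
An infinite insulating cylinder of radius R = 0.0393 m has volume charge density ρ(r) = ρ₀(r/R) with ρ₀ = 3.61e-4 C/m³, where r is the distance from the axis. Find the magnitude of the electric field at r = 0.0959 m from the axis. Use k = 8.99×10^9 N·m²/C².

By cylindrical symmetry E is radial; use a coaxial Gaussian cylinder of radius 0.0959 m and length L (r > R, full charge per length enclosed).
λ_enc = 2π ∫₀^R ρ₀(r'/R)^1 r' dr' = 2πρ₀R²/3 = 1.168×10^-6 C/m.
Applying ∮E·dA = Q_enc/ε₀ with the end caps contributing no flux:
E = 2k|λ_enc|/r = 2(8.99×10^9)(1.168×10^-6)/(0.0959) = 2.19×10^5 N/C.

E ≈ 2.19e5 N/C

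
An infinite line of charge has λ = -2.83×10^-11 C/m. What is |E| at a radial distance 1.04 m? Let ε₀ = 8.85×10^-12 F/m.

E = 0.489 N/C

By cylindrical symmetry E is radial; use a coaxial Gaussian cylinder of radius 1.04 m and length L.
Q_enc = λL, so λ_enc = -2.83e-11 C/m.
Applying ∮E·dA = Q_enc/ε₀ with the end caps contributing no flux:
E = |λ_enc|/(2πε₀r) = (2.83e-11)/(2π·8.85×10^-12·1.04) = 0.489 N/C.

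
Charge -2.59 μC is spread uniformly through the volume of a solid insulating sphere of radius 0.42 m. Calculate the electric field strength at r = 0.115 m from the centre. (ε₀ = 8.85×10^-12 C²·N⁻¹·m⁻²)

Use a concentric Gaussian sphere at r = 0.115 m (r < R).
For a uniform sphere the enclosed fraction is (r/R)³, so Q_enc = (-2.59 μC)(0.115/0.42)³ = -5.317e-8 C.
Since E is radial and uniform over the Gaussian sphere, Φ = E·4πr² = Q_enc/ε₀.
E = |Q_enc|/(4πε₀r²) = (5.317×10^-8)/(4π·8.85×10^-12·(0.115)²) = 3.61e4 N/C.

|E| = 3.61×10^4 V/m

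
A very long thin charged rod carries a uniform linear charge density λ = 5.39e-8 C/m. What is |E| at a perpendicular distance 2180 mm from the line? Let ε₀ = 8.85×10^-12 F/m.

|E| = 445 N/C

Choose a coaxial cylinder of radius r = 2180 mm (arbitrary length L) as the Gaussian surface.
Q_enc = λL, so λ_enc = 5.39×10^-8 C/m.
Applying ∮E·dA = Q_enc/ε₀ with the end caps contributing no flux:
E = |λ_enc|/(2πε₀r) = (5.39×10^-8)/(2π·8.85×10^-12·2.18) = 445 N/C.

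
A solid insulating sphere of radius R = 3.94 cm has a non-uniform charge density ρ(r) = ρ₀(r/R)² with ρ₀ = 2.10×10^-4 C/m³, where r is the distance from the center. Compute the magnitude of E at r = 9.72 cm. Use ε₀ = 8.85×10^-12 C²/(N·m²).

|E| = 3.07e4 N/C

Symmetry ⇒ E = E(r) r̂. Gaussian sphere of radius r = 9.72 cm (r > R, all charge enclosed).
Q_enc = 4π ∫₀^R ρ₀(r'/R)^2 r'² dr' = 4πρ₀R³/5 = 3.228e-8 C.
Gauss's law: E·4πr² = Q_enc/ε₀.
E = |Q_enc|/(4πε₀r²) = (3.228×10^-8)/(4π·8.85×10^-12·(0.0972)²) = 3.07e4 N/C.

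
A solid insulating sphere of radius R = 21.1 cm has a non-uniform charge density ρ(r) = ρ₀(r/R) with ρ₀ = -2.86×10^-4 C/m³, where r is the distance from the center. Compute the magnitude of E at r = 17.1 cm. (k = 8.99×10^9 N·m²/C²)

Take a concentric spherical Gaussian surface of radius r = 17.1 cm (r < R).
Integrate the density: Q_enc = 4π ∫₀^r ρ₀(r'/R)^1 r'² dr' = 4πρ₀ r^4/(4·R) = -3.641×10^-6 C.
Applying ∮E·dA = Q_enc/ε₀ with Φ = E(4πr²):
E = k|Q_enc|/r² = (8.99×10^9)(3.641×10^-6)/(0.171)² = 1.12e6 N/C.

|E| = 1.12×10^6 N/C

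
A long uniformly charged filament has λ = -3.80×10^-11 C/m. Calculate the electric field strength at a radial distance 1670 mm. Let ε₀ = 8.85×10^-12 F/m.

0.409 V/m

Coaxial Gaussian cylinder, radius r = 1670 mm, length L.
Q_enc = λL, so λ_enc = -3.80×10^-11 C/m.
By Gauss's law (flux through the curved wall only), E·2πrL = λ_enc L/ε₀.
E = |λ_enc|/(2πε₀r) = (3.80×10^-11)/(2π·8.85×10^-12·1.67) = 0.409 N/C.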